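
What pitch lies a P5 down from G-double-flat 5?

Five letter names down from G: C.
Moving 7 semitones down from Gbb5 (the size of a perfect fifth) reaches Cbb5.

C-double-flat 5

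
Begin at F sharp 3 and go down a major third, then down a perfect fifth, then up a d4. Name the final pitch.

C flat 3

F#3 down a major third → D3 (4 semitones).
D3 down a perfect fifth → G2 (7 semitones).
A diminished fourth up from G2 is Cb3.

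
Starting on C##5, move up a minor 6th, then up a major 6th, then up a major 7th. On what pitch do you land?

E##7

C##5 up a minor sixth → A#5 (8 semitones).
A major sixth up from A#5 is F##6.
A major seventh up from F##6 is E##7.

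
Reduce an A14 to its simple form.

augmented 7th

Each octave removed subtracts seven from the number: 14 − 7 = 7.
So an augmented fourteenth is an octave plus an augmented seventh. The quality is unchanged.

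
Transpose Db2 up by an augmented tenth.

F#3

Counting three letter names plus an octave up from D lands on F.
An augmented tenth is 17 semitones; 17 semitones up from Db2 gives F#3.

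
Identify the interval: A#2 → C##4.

A to C spans three letter names (A-B-C), plus an octave — that makes it a tenth of some quality.
A#2 to C##4 is 16 semitones, matching the major tenth exactly, so the quality is major.
(Equivalently, a compound major third: a major third plus an octave.)

major 10th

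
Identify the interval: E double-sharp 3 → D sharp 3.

augmented second

Descending from E##3 to D#3 is the same interval as ascending D#3 to E##3.
D to E spans two letter names (D-E): a second.
D#3 to E##3 spans 3 semitones — one semitone wider than the major second (2) — giving an augmented second.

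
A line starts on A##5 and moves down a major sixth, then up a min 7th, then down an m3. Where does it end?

A##5 down a major sixth → C##5 (9 semitones).
C##5 up a minor seventh → B#5 (10 semitones).
A minor third down from B#5 is G##5.

G##5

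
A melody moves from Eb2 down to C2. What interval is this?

Descending from Eb2 to C2 is the same interval as ascending C2 to Eb2.
C to E spans three letter names (C-D-E) — that makes it a third of some quality.
At 3 semitones, C2→Eb2 falls one short of a major third: minor.

minor third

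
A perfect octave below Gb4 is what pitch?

For an octave the letter name doesn't change: still G, an octave down.
Moving 12 semitones down from Gb4 (the size of a perfect octave) reaches Gb3.

Gb3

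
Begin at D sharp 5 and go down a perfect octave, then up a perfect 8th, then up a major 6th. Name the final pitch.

A perfect octave down from D#5 is D#4.
D#4 up a perfect octave → D#5 (12 semitones).
Up a major sixth from D#5: B#5 (9 semitones up).

B sharp 5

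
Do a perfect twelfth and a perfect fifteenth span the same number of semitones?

19 semitones (perfect twelfth) vs 24 semitones (perfect fifteenth): not equal.

No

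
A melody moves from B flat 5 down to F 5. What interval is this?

Descending from Bb5 to F5 is the same interval as ascending F5 to Bb5.
F to B spans four letter names (F-G-A-B), so the interval is some kind of fourth.
The perfect fourth spans 5 semitones, and F5 to Bb5 is exactly 5 semitones — so this is a perfect fourth.

perfect fourth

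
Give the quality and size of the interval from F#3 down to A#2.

m6

Descending from F#3 to A#2 is the same interval as ascending A#2 to F#3.
A to F spans six letter names (A-B-C-D-E-F), so the interval is some kind of sixth.
A major sixth would be 9 semitones, but A#2 to F#3 is 8 — one semitone narrower, making it a minor sixth.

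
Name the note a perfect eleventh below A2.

E1

Counting four letter names plus an octave down from A lands on E.
A perfect eleventh is 17 semitones; 17 semitones down from A2 gives E1.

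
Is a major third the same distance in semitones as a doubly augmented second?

A major third = 4 semitones = a doubly augmented second; enharmonically equal.

Yes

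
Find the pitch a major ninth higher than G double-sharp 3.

Two letters up from G (plus an octave) reaches A.
A major ninth spans 14 semitones, so from G##3 the target pitch is A##4.

A double-sharp 4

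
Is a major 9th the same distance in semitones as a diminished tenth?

Yes

A major ninth spans 14 semitones, and a diminished tenth also spans 14 semitones — they're enharmonic.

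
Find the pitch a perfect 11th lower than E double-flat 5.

The eleventh's letter: E down four letter names plus an octave → B.
A perfect eleventh spans 17 semitones, so from Ebb5 the target pitch is Bbb3.

B double-flat 3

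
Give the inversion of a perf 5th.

The rule of nine gives the new number: 9 − 5 = 4, so a fifth becomes a fourth.
The quality also flips — perfect stays perfect — giving a perfect fourth.

perfect fourth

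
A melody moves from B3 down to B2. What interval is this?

Descending from B3 to B2 is the same interval as ascending B2 to B3.
B to B is the same letter name, plus an octave: an octave.
The perfect octave spans 12 semitones, and B2 to B3 is exactly 12 semitones — so this is a perfect octave.

perfect 8th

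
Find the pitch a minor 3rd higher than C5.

Eb5

The third takes the letter from C up to E.
A minor third spans 3 semitones, so from C5 the target pitch is Eb5.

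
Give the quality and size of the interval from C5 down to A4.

m3

Descending from C5 to A4 is the same interval as ascending A4 to C5.
A to C spans three letter names (A-B-C): a third.
A4 to C5 is 3 semitones, a half step short of the major third (4), so this is minor.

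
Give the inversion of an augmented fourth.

diminished fifth

The rule of nine gives the new number: 9 − 4 = 5, so a fourth becomes a fifth.
The quality also flips — augmented becomes diminished — giving a diminished fifth.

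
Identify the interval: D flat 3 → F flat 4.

D to F spans three letter names (D-E-F), plus an octave, so the interval is some kind of tenth.
At 15 semitones, Db3→Fb4 falls one short of a major tenth: minor.
(Equivalently, a compound minor third: a minor third plus an octave.)

minor tenth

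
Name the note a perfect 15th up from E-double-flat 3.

The letter stays E (same as the start), shifted two octaves up.
A perfect fifteenth spans 24 semitones, so from Ebb3 the target pitch is Ebb5.

E-double-flat 5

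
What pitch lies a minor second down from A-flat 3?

Counting two letter names down from A lands on G.
Moving 1 semitone down from Ab3 (the size of a minor second) reaches G3.

G 3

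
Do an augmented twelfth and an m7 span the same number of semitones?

20 semitones (augmented twelfth) vs 10 semitones (minor seventh): not equal.

No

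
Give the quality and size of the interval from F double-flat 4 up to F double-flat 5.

F to F is the same letter name, plus an octave: an octave.
The perfect octave spans 12 semitones, and Fbb4 to Fbb5 is exactly 12 semitones — so this is a perfect octave.

perfect octave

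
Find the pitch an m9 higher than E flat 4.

F flat 5

The ninth's letter: E up two letter names plus an octave → F.
A minor ninth is 13 semitones; 13 semitones up from Eb4 gives Fb5.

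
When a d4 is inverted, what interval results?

The rule of nine gives the new number: 9 − 4 = 5, so a fourth becomes a fifth.
And diminished becomes augmented under inversion, so we get an augmented fifth.

augmented fifth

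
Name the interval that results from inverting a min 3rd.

M6

The rule of nine gives the new number: 9 − 3 = 6, so a third becomes a sixth.
The quality also flips — minor becomes major — giving a major sixth.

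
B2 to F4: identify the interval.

d12

B to F spans five letter names (B-C-D-E-F), plus an octave: a twelfth.
A perfect twelfth would be 19 semitones; B2 to F4 is 18, one semitone narrower, so the interval is diminished.
(Equivalently, a compound diminished fifth: a diminished fifth plus an octave.)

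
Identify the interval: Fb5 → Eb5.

m2

Descending from Fb5 to Eb5 is the same interval as ascending Eb5 to Fb5.
E to F spans two letter names (E-F): a second.
Eb5 to Fb5 is 1 semitone, a half step short of the major second (2), so this is minor.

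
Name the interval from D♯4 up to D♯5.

D to D is the same letter name, plus an octave: an octave.
D#4 to D#5 is 12 semitones, matching the perfect octave exactly, so the quality is perfect.

perfect 8th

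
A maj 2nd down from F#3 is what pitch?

The second takes the letter from F down to E.
A major second is 2 semitones; 2 semitones down from F#3 gives E3.

E3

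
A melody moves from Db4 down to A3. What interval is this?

Descending from Db4 to A3 is the same interval as ascending A3 to Db4.
A to D spans four letter names (A-B-C-D), so the interval is some kind of fourth.
A3 to Db4 spans 4 semitones — one semitone narrower than the perfect fourth (5) — giving a diminished fourth.

diminished fourth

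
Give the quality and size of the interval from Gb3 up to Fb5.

m14

G to F spans seven letter names (G-A-B-C-D-E-F), plus an octave: a fourteenth.
At 22 semitones, Gb3→Fb5 falls one short of a major fourteenth: minor.
(Equivalently, a compound minor seventh: a minor seventh plus an octave.)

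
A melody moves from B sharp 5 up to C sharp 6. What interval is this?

minor second

B to C spans two letter names (B-C) — that makes it a second of some quality.
B#5 to C#6 is 1 semitone, a half step short of the major second (2), so this is minor.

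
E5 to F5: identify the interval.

minor 2nd

E to F spans two letter names (E-F) — that makes it a second of some quality.
A major second would be 2 semitones, but E5 to F5 is 1 — one semitone narrower, making it a minor second.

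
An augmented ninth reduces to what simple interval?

A2

Each octave removed subtracts seven from the number: 9 − 7 = 2.
So an augmented ninth is an octave plus an augmented second. The quality is unchanged.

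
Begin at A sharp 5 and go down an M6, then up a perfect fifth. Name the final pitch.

G sharp 5

A#5 down a major sixth → C#5 (9 semitones).
C#5 up a perfect fifth → G#5 (7 semitones).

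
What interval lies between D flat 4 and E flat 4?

D to E spans two letter names (D-E) — that makes it a second of some quality.
Db4 to Eb4 is 2 semitones, matching the major second exactly, so the quality is major.

major second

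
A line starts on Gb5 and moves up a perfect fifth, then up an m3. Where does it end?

A perfect fifth up from Gb5 is Db6.
Up a minor third from Db6: Fb6 (3 semitones up).

Fb6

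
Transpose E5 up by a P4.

A5

Counting four letter names up from E lands on A.
A perfect fourth is 5 semitones; 5 semitones up from E5 gives A5.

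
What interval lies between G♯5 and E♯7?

G to E spans six letter names (G-A-B-C-D-E), plus an octave, so the interval is some kind of thirteenth.
The major thirteenth spans 21 semitones, and G#5 to E#7 is exactly 21 semitones — so this is a major thirteenth.
(Equivalently, a compound major sixth: a major sixth plus an octave.)

M13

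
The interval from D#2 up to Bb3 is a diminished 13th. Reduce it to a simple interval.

Take out an octave (7 from the number): 13 − 7 = 6.
Quality carries through unchanged, so the simple form is a diminished sixth.

d6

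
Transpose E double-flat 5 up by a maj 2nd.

F flat 5

The second takes the letter from E up to F.
A major second spans 2 semitones, so from Ebb5 the target pitch is Fb5.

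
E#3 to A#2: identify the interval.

Descending from E#3 to A#2 is the same interval as ascending A#2 to E#3.
A to E spans five letter names (A-B-C-D-E) — that makes it a fifth of some quality.
Counting semitones, A#2→E#3 is 7, which is the perfect fifth.

perfect fifth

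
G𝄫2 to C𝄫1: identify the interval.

Descending from Gbb2 to Cbb1 is the same interval as ascending Cbb1 to Gbb2.
C to G spans five letter names (C-D-E-F-G), plus an octave: a twelfth.
Cbb1 to Gbb2 is 19 semitones, matching the perfect twelfth exactly, so the quality is perfect.
(Equivalently, a compound perfect fifth: a perfect fifth plus an octave.)

perfect 12th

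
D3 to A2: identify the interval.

Descending from D3 to A2 is the same interval as ascending A2 to D3.
A to D spans four letter names (A-B-C-D), so the interval is some kind of fourth.
A2 to D3 is 5 semitones, matching the perfect fourth exactly, so the quality is perfect.

perfect fourth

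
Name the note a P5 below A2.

Five letter names down from A: D.
Moving 7 semitones down from A2 (the size of a perfect fifth) reaches D2.

D2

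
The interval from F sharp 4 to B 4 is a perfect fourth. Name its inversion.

Inverted interval numbers add to nine, so a fourth pairs with a fifth (4 + 5 = 9).
And perfect stays perfect under inversion, so we get a perfect fifth.

P5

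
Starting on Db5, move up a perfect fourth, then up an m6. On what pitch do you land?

Up a perfect fourth from Db5: Gb5 (5 semitones up).
Up a minor sixth from Gb5: Ebb6 (8 semitones up).

Ebb6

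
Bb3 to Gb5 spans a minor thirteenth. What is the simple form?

minor sixth

Subtracting seven from the interval number removes an octave: 13 − 7 = 6.
So a minor thirteenth is an octave plus a minor sixth. The quality is unchanged.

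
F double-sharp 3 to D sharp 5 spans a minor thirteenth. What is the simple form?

Take out an octave (7 from the number): 13 − 7 = 6.
Quality carries through unchanged, so the simple form is a minor sixth.

minor sixth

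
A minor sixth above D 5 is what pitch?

B-flat 5

Six letter names up from D: B.
A minor sixth is 8 semitones; 8 semitones up from D5 gives Bb5.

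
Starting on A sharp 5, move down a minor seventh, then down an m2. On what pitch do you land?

A#5 down a minor seventh → B#4 (10 semitones).
Down a minor second from B#4: A##4 (1 semitone down).

A double-sharp 4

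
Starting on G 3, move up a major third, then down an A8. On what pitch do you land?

B flat 2

A major third up from G3 is B3.
Down an augmented octave from B3: Bb2 (13 semitones down).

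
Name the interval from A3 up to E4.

perfect fifth

A to E spans five letter names (A-B-C-D-E): a fifth.
Counting semitones, A3→E4 is 7, which is the perfect fifth.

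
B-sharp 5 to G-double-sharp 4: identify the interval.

Descending from B#5 to G##4 is the same interval as ascending G##4 to B#5.
G to B spans three letter names (G-A-B), plus an octave: a tenth.
At 15 semitones, G##4→B#5 falls one short of a major tenth: minor.
(Equivalently, a compound minor third: a minor third plus an octave.)

minor tenth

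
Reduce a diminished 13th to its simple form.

diminished 6th

Subtracting seven from the interval number removes an octave: 13 − 7 = 6.
That makes a diminished thirteenth a compound diminished sixth — an octave plus a diminished sixth.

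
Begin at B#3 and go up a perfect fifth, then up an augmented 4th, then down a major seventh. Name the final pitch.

Up a perfect fifth from B#3: F##4 (7 semitones up).
Up an augmented fourth from F##4: B##4 (6 semitones up).
B##4 down a major seventh → C##4 (11 semitones).

C##4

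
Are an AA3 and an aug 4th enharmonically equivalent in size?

Both span 6 semitones: a doubly augmented third and an augmented fourth are the same chromatic distance.

Yes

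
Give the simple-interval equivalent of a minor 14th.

Subtracting seven from the interval number removes an octave: 14 − 7 = 7.
Quality carries through unchanged, so the simple form is a minor seventh.

minor 7th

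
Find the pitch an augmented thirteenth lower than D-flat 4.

F-double-flat 2

Counting six letter names plus an octave down from D lands on F.
An augmented thirteenth spans 22 semitones, so from Db4 the target pitch is Fbb2.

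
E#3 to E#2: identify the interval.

perfect 8th

Descending from E#3 to E#2 is the same interval as ascending E#2 to E#3.
E to E is the same letter name, plus an octave — that makes it an octave of some quality.
E#2 to E#3 is 12 semitones, matching the perfect octave exactly, so the quality is perfect.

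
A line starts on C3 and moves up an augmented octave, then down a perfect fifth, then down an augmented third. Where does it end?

Db3

C3 up an augmented octave → C#4 (13 semitones).
Down a perfect fifth from C#4: F#3 (7 semitones down).
An augmented third down from F#3 is Db3.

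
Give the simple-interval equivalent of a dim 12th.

Take out an octave (7 from the number): 12 − 7 = 5.
So a diminished twelfth is an octave plus a diminished fifth. The quality is unchanged.

diminished fifth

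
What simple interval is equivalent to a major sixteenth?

M2

Each octave removed subtracts seven from the number: 16 − 14 = 2.
So a major sixteenth is 2 octaves plus a major second. The quality is unchanged.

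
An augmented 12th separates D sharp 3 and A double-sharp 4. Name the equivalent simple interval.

Take out an octave (7 from the number): 12 − 7 = 5.
So an augmented twelfth is an octave plus an augmented fifth. The quality is unchanged.

augmented 5th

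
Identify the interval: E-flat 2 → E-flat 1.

Descending from Eb2 to Eb1 is the same interval as ascending Eb1 to Eb2.
E to E is the same letter name, plus an octave — that makes it an octave of some quality.
The perfect octave spans 12 semitones, and Eb1 to Eb2 is exactly 12 semitones — so this is a perfect octave.

perfect octave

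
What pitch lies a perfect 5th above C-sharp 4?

Five letter names up from C: G.
Moving 7 semitones up from C#4 (the size of a perfect fifth) reaches G#4.

G-sharp 4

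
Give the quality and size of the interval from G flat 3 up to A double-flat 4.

minor ninth

G to A spans two letter names (G-A), plus an octave, so the interval is some kind of ninth.
Gb3 to Abb4 is 13 semitones, a half step short of the major ninth (14), so this is minor.
(Equivalently, a compound minor second: a minor second plus an octave.)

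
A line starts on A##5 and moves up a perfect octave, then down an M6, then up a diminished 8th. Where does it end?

A perfect octave up from A##5 is A##6.
Down a major sixth from A##6: C##6 (9 semitones down).
A diminished octave up from C##6 is C#7.

C#7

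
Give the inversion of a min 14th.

major 2nd

First reduce the compound minor fourteenth to its simple form, a minor seventh.
Interval numbers invert to sum to nine: 7 + 2 = 9, so a seventh inverts to a second.
Quality inverts too: minor becomes major. That makes the inversion a major second.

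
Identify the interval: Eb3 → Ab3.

E to A spans four letter names (E-F-G-A) — that makes it a fourth of some quality.
The perfect fourth spans 5 semitones, and Eb3 to Ab3 is exactly 5 semitones — so this is a perfect fourth.

perfect fourth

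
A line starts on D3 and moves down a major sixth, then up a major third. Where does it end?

A2

D3 down a major sixth → F2 (9 semitones).
Up a major third from F2: A2 (4 semitones up).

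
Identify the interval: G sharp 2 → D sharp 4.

G to D spans five letter names (G-A-B-C-D), plus an octave: a twelfth.
Counting semitones, G#2→D#4 is 19, which is the perfect twelfth.
(Equivalently, a compound perfect fifth: a perfect fifth plus an octave.)

P12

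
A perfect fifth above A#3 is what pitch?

E#4

Counting five letter names up from A lands on E.
A perfect fifth is 7 semitones; 7 semitones up from A#3 gives E#4.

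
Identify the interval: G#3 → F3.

augmented 2nd

Descending from G#3 to F3 is the same interval as ascending F3 to G#3.
F to G spans two letter names (F-G): a second.
The major second is 2 semitones; here we have 3, one semitone wider: augmented.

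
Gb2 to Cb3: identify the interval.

G to C spans four letter names (G-A-B-C): a fourth.
Gb2 to Cb3 is 5 semitones, matching the perfect fourth exactly, so the quality is perfect.

perfect fourth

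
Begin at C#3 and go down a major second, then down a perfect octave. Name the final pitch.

B1

C#3 down a major second → B2 (2 semitones).
B2 down a perfect octave → B1 (12 semitones).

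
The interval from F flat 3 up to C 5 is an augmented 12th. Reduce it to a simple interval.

Take out an octave (7 from the number): 12 − 7 = 5.
Quality carries through unchanged, so the simple form is an augmented fifth.

augmented fifth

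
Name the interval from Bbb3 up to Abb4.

minor seventh

B to A spans seven letter names (B-C-D-E-F-G-A): a seventh.
At 10 semitones, Bbb3→Abb4 falls one short of a major seventh: minor.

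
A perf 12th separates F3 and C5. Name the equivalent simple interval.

Each octave removed subtracts seven from the number: 12 − 7 = 5.
That makes a perfect twelfth a compound perfect fifth — an octave plus a perfect fifth.

P5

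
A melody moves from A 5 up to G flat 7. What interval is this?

diminished 14th

A to G spans seven letter names (A-B-C-D-E-F-G), plus an octave — that makes it a fourteenth of some quality.
A5 to Gb7 spans 21 semitones — two semitones narrower than the major fourteenth (23) — giving a diminished fourteenth.
(Equivalently, a compound diminished seventh: a diminished seventh plus an octave.)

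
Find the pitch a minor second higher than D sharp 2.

Counting two letter names up from D lands on E.
Moving 1 semitone up from D#2 (the size of a minor second) reaches E2.

E 2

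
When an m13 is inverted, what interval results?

First reduce the compound minor thirteenth to its simple form, a minor sixth.
Interval numbers invert to sum to nine: 6 + 3 = 9, so a sixth inverts to a third.
And minor becomes major under inversion, so we get a major third.

major third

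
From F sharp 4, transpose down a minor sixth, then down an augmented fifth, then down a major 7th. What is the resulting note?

E flat 2

A minor sixth down from F#4 is A#3.
An augmented fifth down from A#3 is D3.
D3 down a major seventh → Eb2 (11 semitones).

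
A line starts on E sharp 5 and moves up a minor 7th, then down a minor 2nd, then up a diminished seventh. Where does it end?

B 6

A minor seventh up from E#5 is D#6.
A minor second down from D#6 is C##6.
A diminished seventh up from C##6 is B6.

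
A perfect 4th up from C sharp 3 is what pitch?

F sharp 3

The fourth takes the letter from C up to F.
A perfect fourth spans 5 semitones, so from C#3 the target pitch is F#3.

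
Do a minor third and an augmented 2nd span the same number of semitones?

A minor third = 3 semitones = an augmented second; enharmonically equal.

Yes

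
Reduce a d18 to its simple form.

Subtracting seven from the interval number removes an octave: 18 − 14 = 4.
Quality carries through unchanged, so the simple form is a diminished fourth.

diminished fourth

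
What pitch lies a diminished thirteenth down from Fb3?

A1

Counting six letter names plus an octave down from F lands on A.
A diminished thirteenth spans 19 semitones, so from Fb3 the target pitch is A1.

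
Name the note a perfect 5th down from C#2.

F#1

Five letter names down from C: F.
A perfect fifth is 7 semitones; 7 semitones down from C#2 gives F#1.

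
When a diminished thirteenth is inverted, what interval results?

augmented 3rd

First reduce the compound diminished thirteenth to its simple form, a diminished sixth.
The rule of nine gives the new number: 9 − 6 = 3, so a sixth becomes a third.
And diminished becomes augmented under inversion, so we get an augmented third.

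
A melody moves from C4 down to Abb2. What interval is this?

augmented 10th

Descending from C4 to Abb2 is the same interval as ascending Abb2 to C4.
A to C spans three letter names (A-B-C), plus an octave, so the interval is some kind of tenth.
A major tenth would be 16 semitones; Abb2 to C4 is 17, one semitone wider, so the interval is augmented.
(Equivalently, a compound augmented third: an augmented third plus an octave.)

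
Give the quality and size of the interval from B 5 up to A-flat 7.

B to A spans seven letter names (B-C-D-E-F-G-A), plus an octave — that makes it a fourteenth of some quality.
B5 to Ab7 spans 21 semitones — two semitones narrower than the major fourteenth (23) — giving a diminished fourteenth.
(Equivalently, a compound diminished seventh: a diminished seventh plus an octave.)

diminished fourteenth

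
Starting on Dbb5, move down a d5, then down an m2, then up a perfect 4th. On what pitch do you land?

A diminished fifth down from Dbb5 is Gb4.
Down a minor second from Gb4: F4 (1 semitone down).
A perfect fourth up from F4 is Bb4.

Bb4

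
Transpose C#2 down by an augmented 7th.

Db1

The seventh takes the letter from C down to D.
Moving 12 semitones down from C#2 (the size of an augmented seventh) reaches Db1.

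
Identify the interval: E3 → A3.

E to A spans four letter names (E-F-G-A), so the interval is some kind of fourth.
The perfect fourth spans 5 semitones, and E3 to A3 is exactly 5 semitones — so this is a perfect fourth.

perfect fourth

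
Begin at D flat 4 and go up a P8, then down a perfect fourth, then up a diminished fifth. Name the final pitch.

Db4 up a perfect octave → Db5 (12 semitones).
Db5 down a perfect fourth → Ab4 (5 semitones).
A diminished fifth up from Ab4 is Ebb5.

E double-flat 5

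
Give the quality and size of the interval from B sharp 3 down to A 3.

augmented second

Descending from B#3 to A3 is the same interval as ascending A3 to B#3.
A to B spans two letter names (A-B) — that makes it a second of some quality.
A3 to B#3 spans 3 semitones — one semitone wider than the major second (2) — giving an augmented second.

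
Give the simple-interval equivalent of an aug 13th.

augmented 6th

Subtracting seven from the interval number removes an octave: 13 − 7 = 6.
Quality carries through unchanged, so the simple form is an augmented sixth.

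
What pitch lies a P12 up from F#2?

C#4

Counting five letter names plus an octave up from F lands on C.
Moving 19 semitones up from F#2 (the size of a perfect twelfth) reaches C#4.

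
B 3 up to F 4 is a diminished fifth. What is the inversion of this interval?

augmented fourth

The rule of nine gives the new number: 9 − 5 = 4, so a fifth becomes a fourth.
Quality inverts too: diminished becomes augmented. That makes the inversion an augmented fourth.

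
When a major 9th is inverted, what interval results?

minor seventh

First reduce the compound major ninth to its simple form, a major second.
Inverted interval numbers add to nine, so a second pairs with a seventh (2 + 7 = 9).
And major becomes minor under inversion, so we get a minor seventh.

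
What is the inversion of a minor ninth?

First reduce the compound minor ninth to its simple form, a minor second.
Inverted interval numbers add to nine, so a second pairs with a seventh (2 + 7 = 9).
Quality inverts too: minor becomes major. That makes the inversion a major seventh.

major seventh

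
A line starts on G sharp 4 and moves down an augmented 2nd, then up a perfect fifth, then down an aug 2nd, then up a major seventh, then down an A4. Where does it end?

E double-flat 5

G#4 down an augmented second → F4 (3 semitones).
F4 up a perfect fifth → C5 (7 semitones).
An augmented second down from C5 is Bbb4.
Bbb4 up a major seventh → Ab5 (11 semitones).
An augmented fourth down from Ab5 is Ebb5.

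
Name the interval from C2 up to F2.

C to F spans four letter names (C-D-E-F): a fourth.
Counting semitones, C2→F2 is 5, which is the perfect fourth.

perfect fourth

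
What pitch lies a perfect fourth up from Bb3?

Eb4

The fourth takes the letter from B up to E.
A perfect fourth spans 5 semitones, so from Bb3 the target pitch is Eb4.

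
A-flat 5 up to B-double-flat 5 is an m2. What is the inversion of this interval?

major 7th

The rule of nine gives the new number: 9 − 2 = 7, so a second becomes a seventh.
And minor becomes major under inversion, so we get a major seventh.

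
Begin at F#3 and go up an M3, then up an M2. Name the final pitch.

B#3

Up a major third from F#3: A#3 (4 semitones up).
Up a major second from A#3: B#3 (2 semitones up).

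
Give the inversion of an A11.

diminished fifth

First reduce the compound augmented eleventh to its simple form, an augmented fourth.
Interval numbers invert to sum to nine: 4 + 5 = 9, so a fourth inverts to a fifth.
And augmented becomes diminished under inversion, so we get a diminished fifth.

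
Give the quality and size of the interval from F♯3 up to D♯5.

major 13th

F to D spans six letter names (F-G-A-B-C-D), plus an octave: a thirteenth.
Counting semitones, F#3→D#5 is 21, which is the major thirteenth.
(Equivalently, a compound major sixth: a major sixth plus an octave.)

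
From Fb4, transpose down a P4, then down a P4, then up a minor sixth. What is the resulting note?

Ebb4

A perfect fourth down from Fb4 is Cb4.
Down a perfect fourth from Cb4: Gb3 (5 semitones down).
Up a minor sixth from Gb3: Ebb4 (8 semitones up).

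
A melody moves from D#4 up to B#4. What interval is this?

D to B spans six letter names (D-E-F-G-A-B) — that makes it a sixth of some quality.
Counting semitones, D#4→B#4 is 9, which is the major sixth.

major 6th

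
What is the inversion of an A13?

diminished third

First reduce the compound augmented thirteenth to its simple form, an augmented sixth.
The rule of nine gives the new number: 9 − 6 = 3, so a sixth becomes a third.
And augmented becomes diminished under inversion, so we get a diminished third.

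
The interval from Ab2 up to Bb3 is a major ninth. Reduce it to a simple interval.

Subtracting seven from the interval number removes an octave: 9 − 7 = 2.
Quality carries through unchanged, so the simple form is a major second.

M2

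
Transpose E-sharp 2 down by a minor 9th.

D-double-sharp 1

Counting two letter names plus an octave down from E lands on D.
A minor ninth is 13 semitones; 13 semitones down from E#2 gives D##1.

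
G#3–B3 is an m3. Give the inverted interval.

major 6th

Inverted interval numbers add to nine, so a third pairs with a sixth (3 + 6 = 9).
Quality inverts too: minor becomes major. That makes the inversion a major sixth.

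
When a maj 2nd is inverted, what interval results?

minor 7th

Interval numbers invert to sum to nine: 2 + 7 = 9, so a second inverts to a seventh.
The quality also flips — major becomes minor — giving a minor seventh.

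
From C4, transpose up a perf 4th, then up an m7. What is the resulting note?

A perfect fourth up from C4 is F4.
Up a minor seventh from F4: Eb5 (10 semitones up).

Eb5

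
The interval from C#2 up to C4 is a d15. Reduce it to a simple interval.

Take out an octave (7 from the number): 15 − 7 = 8.
That makes a diminished fifteenth a compound diminished octave — an octave plus a diminished octave.

diminished 8th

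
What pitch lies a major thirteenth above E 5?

C-sharp 7

Six letters up from E (plus an octave) reaches C.
A major thirteenth is 21 semitones; 21 semitones up from E5 gives C#7.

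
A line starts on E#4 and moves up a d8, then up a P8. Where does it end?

E6

E#4 up a diminished octave → E5 (11 semitones).
E5 up a perfect octave → E6 (12 semitones).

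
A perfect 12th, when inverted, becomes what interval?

P4

First reduce the compound perfect twelfth to its simple form, a perfect fifth.
The rule of nine gives the new number: 9 − 5 = 4, so a fifth becomes a fourth.
And perfect stays perfect under inversion, so we get a perfect fourth.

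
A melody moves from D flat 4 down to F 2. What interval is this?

m13

Descending from Db4 to F2 is the same interval as ascending F2 to Db4.
F to D spans six letter names (F-G-A-B-C-D), plus an octave: a thirteenth.
F2 to Db4 is 20 semitones, a half step short of the major thirteenth (21), so this is minor.
(Equivalently, a compound minor sixth: a minor sixth plus an octave.)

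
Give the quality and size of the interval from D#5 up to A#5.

D to A spans five letter names (D-E-F-G-A) — that makes it a fifth of some quality.
Counting semitones, D#5→A#5 is 7, which is the perfect fifth.

perfect fifth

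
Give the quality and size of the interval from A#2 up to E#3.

perfect fifth

A to E spans five letter names (A-B-C-D-E): a fifth.
Counting semitones, A#2→E#3 is 7, which is the perfect fifth.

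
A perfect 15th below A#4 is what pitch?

A#2

For a fifteenth the letter name doesn't change: still A, two octaves down.
Moving 24 semitones down from A#4 (the size of a perfect fifteenth) reaches A#2.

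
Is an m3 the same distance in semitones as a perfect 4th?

No

3 semitones (minor third) vs 5 semitones (perfect fourth): not equal.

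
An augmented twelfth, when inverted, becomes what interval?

diminished fourth

First reduce the compound augmented twelfth to its simple form, an augmented fifth.
Inverted interval numbers add to nine, so a fifth pairs with a fourth (5 + 4 = 9).
The quality also flips — augmented becomes diminished — giving a diminished fourth.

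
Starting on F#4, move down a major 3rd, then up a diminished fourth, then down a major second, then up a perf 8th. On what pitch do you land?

A major third down from F#4 is D4.
Up a diminished fourth from D4: Gb4 (4 semitones up).
Down a major second from Gb4: Fb4 (2 semitones down).
Up a perfect octave from Fb4: Fb5 (12 semitones up).

Fb5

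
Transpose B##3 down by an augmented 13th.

D#2

Six letters down from B (plus an octave) reaches D.
Moving 22 semitones down from B##3 (the size of an augmented thirteenth) reaches D#2.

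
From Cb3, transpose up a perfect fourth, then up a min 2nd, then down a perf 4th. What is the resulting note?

Dbb3

Cb3 up a perfect fourth → Fb3 (5 semitones).
A minor second up from Fb3 is Gbb3.
Gbb3 down a perfect fourth → Dbb3 (5 semitones).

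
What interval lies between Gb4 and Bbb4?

G to B spans three letter names (G-A-B), so the interval is some kind of third.
At 3 semitones, Gb4→Bbb4 falls one short of a major third: minor.

m3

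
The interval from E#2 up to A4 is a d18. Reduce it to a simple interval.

Take out 2 octaves (14 from the number): 18 − 14 = 4.
So a diminished eighteenth is 2 octaves plus a diminished fourth. The quality is unchanged.

diminished fourth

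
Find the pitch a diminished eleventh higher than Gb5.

Counting four letter names plus an octave up from G lands on C.
A diminished eleventh is 16 semitones; 16 semitones up from Gb5 gives Cbb7.

Cbb7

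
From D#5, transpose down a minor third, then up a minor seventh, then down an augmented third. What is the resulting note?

Down a minor third from D#5: B#4 (3 semitones down).
B#4 up a minor seventh → A#5 (10 semitones).
A#5 down an augmented third → F5 (5 semitones).

F5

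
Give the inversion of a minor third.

Inverted interval numbers add to nine, so a third pairs with a sixth (3 + 6 = 9).
Quality inverts too: minor becomes major. That makes the inversion a major sixth.

major sixth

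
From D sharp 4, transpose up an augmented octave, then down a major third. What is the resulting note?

Up an augmented octave from D#4: D##5 (13 semitones up).
A major third down from D##5 is B#4.

B sharp 4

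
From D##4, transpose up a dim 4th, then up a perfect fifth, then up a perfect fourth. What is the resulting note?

D##4 up a diminished fourth → G#4 (4 semitones).
A perfect fifth up from G#4 is D#5.
Up a perfect fourth from D#5: G#5 (5 semitones up).

G#5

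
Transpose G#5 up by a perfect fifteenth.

G#7

A fifteenth keeps the letter name G, two octaves up from G.
A perfect fifteenth is 24 semitones; 24 semitones up from G#5 gives G#7.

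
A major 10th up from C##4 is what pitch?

Three letters up from C (plus an octave) reaches E.
Moving 16 semitones up from C##4 (the size of a major tenth) reaches E##5.

E##5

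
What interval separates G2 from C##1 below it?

Descending from G2 to C##1 is the same interval as ascending C##1 to G2.
C to G spans five letter names (C-D-E-F-G), plus an octave — that makes it a twelfth of some quality.
A perfect twelfth would be 19 semitones; C##1 to G2 is 17, two semitones narrower, so the interval is doubly diminished.
(Equivalently, a compound doubly diminished fifth: a doubly diminished fifth plus an octave.)

doubly diminished twelfth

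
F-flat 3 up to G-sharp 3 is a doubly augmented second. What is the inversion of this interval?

The rule of nine gives the new number: 9 − 2 = 7, so a second becomes a seventh.
Quality inverts too: doubly augmented becomes doubly diminished. That makes the inversion a doubly diminished seventh.

doubly diminished seventh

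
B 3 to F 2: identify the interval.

Descending from B3 to F2 is the same interval as ascending F2 to B3.
F to B spans four letter names (F-G-A-B), plus an octave: an eleventh.
F2 to B3 spans 18 semitones — one semitone wider than the perfect eleventh (17) — giving an augmented eleventh.
(Equivalently, a compound augmented fourth: an augmented fourth plus an octave.)

A11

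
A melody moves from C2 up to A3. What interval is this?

C to A spans six letter names (C-D-E-F-G-A), plus an octave — that makes it a thirteenth of some quality.
C2 to A3 is 21 semitones, matching the major thirteenth exactly, so the quality is major.
(Equivalently, a compound major sixth: a major sixth plus an octave.)

major thirteenth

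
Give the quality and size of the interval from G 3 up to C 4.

G to C spans four letter names (G-A-B-C), so the interval is some kind of fourth.
Counting semitones, G3→C4 is 5, which is the perfect fourth.

perfect 4th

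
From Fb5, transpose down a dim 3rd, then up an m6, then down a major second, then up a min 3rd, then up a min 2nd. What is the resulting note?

Dbb6

Fb5 down a diminished third → D5 (2 semitones).
A minor sixth up from D5 is Bb5.
Bb5 down a major second → Ab5 (2 semitones).
Up a minor third from Ab5: Cb6 (3 semitones up).
A minor second up from Cb6 is Dbb6.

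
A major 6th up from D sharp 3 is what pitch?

The sixth takes the letter from D up to B.
A major sixth spans 9 semitones, so from D#3 the target pitch is B#3.

B sharp 3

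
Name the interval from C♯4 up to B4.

m7

C to B spans seven letter names (C-D-E-F-G-A-B), so the interval is some kind of seventh.
C#4 to B4 is 10 semitones, a half step short of the major seventh (11), so this is minor.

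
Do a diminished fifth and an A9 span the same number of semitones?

6 semitones (diminished fifth) vs 15 semitones (augmented ninth): not equal.

No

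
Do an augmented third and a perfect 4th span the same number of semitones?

An augmented third spans 5 semitones, and a perfect fourth also spans 5 semitones — they're enharmonic.

Yes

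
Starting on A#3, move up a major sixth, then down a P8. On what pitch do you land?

A major sixth up from A#3 is F##4.
A perfect octave down from F##4 is F##3.

F##3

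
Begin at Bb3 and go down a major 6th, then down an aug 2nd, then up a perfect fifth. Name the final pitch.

Gbb3

A major sixth down from Bb3 is Db3.
Down an augmented second from Db3: Cbb3 (3 semitones down).
A perfect fifth up from Cbb3 is Gbb3.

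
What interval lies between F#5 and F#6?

F to F is the same letter name, plus an octave, so the interval is some kind of octave.
F#5 to F#6 is 12 semitones, matching the perfect octave exactly, so the quality is perfect.

perfect octave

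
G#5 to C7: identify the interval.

G to C spans four letter names (G-A-B-C), plus an octave — that makes it an eleventh of some quality.
G#5 to C7 spans 16 semitones — one semitone narrower than the perfect eleventh (17) — giving a diminished eleventh.
(Equivalently, a compound diminished fourth: a diminished fourth plus an octave.)

diminished eleventh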